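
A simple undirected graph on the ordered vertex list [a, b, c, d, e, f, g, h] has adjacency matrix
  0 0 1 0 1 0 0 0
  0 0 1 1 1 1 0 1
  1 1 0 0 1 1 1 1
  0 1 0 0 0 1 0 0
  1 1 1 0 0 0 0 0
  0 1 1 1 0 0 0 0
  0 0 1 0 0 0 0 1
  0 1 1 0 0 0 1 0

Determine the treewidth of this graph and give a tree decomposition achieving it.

The largest bag has 3 vertices, giving width 2; this decomposition certifies tw(G) ≤ 2. Conversely, {b, d, f} is a clique of size 3, and the vertices of any clique must share a bag in every tree decomposition; so some bag has ≥ 3 vertices and tw(G) ≥ 2. The upper and lower bounds meet at 2, so that is the treewidth.

Treewidth 2.
One optimal decomposition is:
Bags: B1 = {b, c, h}  B2 = {c, g, h}  B3 = {b, c, f}  B4 = {b, d, f}  B5 = {b, c, e}  B6 = {a, c, e}
Tree: B1–B2, B1–B3, B3–B4, B3–B5, B5–B6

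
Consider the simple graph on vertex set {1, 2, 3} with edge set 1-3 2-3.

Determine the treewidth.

A width-1 tree decomposition is:
Bags: B1 = {1, 3}  B2 = {2, 3}
Tree: B1–B2
Every bag has size at most 2, so the width is 2 − 1 = 1 and tw(G) ≤ 1. Since G has at least one edge (e.g. 3–1), it is not an edgeless graph, so tw(G) ≥ 1. Therefore the treewidth is 1.

1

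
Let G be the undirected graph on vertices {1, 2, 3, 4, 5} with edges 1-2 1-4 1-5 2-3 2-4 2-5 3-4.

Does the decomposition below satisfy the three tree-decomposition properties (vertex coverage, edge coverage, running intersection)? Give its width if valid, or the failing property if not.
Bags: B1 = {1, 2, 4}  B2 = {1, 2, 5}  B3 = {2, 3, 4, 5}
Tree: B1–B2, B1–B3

A tree decomposition must satisfy three properties: every vertex lies in some bag; for every edge, both endpoints lie together in some bag; and for every vertex, the bags containing it form a connected subtree. Here bags containing vertex 5 are not connected in the tree, so the decomposition is invalid.

No — bags containing vertex 5 are not connected in the tree.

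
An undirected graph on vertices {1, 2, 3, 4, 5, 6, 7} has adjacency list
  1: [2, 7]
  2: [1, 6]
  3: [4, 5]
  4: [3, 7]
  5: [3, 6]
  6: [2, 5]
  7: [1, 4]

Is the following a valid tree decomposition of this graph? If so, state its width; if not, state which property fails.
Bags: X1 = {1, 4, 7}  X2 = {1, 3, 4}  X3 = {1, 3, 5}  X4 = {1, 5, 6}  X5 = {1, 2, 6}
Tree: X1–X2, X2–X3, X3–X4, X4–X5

Yes; width 2.

Every vertex of G appears in some bag (union = {1, 2, 3, 4, 5, 6, 7}); every edge is covered by a bag; and for each vertex v the set of bags containing v is connected in the bag tree. The decomposition is therefore valid. The largest bag has 3 vertices, so the width is 2.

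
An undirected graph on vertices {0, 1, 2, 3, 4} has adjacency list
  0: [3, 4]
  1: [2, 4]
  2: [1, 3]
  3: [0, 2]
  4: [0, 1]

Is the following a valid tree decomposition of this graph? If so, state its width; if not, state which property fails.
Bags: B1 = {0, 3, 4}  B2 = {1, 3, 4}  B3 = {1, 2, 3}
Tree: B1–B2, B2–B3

Yes; width 2.

Vertex coverage: the bags together contain {0, 1, 2, 3, 4}, the full vertex set. Edge coverage: each edge of G has both endpoints in at least one bag. Running intersection: for every vertex, the bags containing it form a connected subtree. All three properties hold, so this is a valid tree decomposition of width max|bag| − 1 = 2, and hence tw(G) ≤ 2.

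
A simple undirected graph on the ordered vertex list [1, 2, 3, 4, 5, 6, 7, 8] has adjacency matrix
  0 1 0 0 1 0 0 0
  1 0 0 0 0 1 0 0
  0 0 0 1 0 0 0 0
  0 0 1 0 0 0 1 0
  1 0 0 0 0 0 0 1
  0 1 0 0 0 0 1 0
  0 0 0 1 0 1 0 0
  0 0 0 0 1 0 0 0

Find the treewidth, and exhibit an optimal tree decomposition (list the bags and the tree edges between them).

Each bag holds 2 vertices, so the decomposition has width 1, which upper-bounds the treewidth. Since G has at least one edge (e.g. 3–4), it is not an edgeless graph, so tw(G) ≥ 1. The upper and lower bounds meet at 1, so that is the treewidth.

Treewidth 1.
One optimal decomposition is:
Bags: B1 = {3, 4}  B2 = {4, 7}  B3 = {6, 7}  B4 = {2, 6}  B5 = {1, 2}  B6 = {1, 5}  B7 = {5, 8}
Tree: B1–B2, B2–B3, B3–B4, B4–B5, B5–B6, B6–B7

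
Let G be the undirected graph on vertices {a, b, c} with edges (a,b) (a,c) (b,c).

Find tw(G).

A width-2 tree decomposition is:
Bags: B1 = {a, b, c}
Tree: (single bag)
With just one bag of size 3, the width is 3 − 1 = 2, so tw(G) ≤ 2. On the other hand G contains the 3-clique {a, b, c}. A clique must lie in a single bag of any decomposition, so no decomposition can have width below 2. Therefore the treewidth is 2.

2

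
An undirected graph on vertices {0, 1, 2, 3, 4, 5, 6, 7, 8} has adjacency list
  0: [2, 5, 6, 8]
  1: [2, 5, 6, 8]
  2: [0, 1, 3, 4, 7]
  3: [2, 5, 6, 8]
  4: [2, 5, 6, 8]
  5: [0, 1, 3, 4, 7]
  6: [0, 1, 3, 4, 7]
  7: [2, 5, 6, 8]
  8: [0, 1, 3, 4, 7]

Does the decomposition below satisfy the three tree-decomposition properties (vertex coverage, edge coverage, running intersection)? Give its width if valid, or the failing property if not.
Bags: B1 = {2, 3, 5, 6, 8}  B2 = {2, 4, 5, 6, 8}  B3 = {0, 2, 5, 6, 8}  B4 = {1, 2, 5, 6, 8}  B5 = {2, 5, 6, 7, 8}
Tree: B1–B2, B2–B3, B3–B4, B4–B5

Every vertex of G appears in some bag (union = {0, 1, 2, 3, 4, 5, 6, 7, 8}); every edge is covered by a bag; and for each vertex v the set of bags containing v is connected in the bag tree. The decomposition is therefore valid. The largest bag has 5 vertices, so the width is 4.

Yes; width 4.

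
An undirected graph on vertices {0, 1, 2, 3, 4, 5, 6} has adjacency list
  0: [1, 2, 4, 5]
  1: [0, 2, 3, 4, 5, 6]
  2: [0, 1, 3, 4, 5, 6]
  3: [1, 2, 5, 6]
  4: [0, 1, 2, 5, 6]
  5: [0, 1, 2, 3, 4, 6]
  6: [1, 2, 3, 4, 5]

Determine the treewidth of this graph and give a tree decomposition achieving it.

The largest bag has 5 vertices, giving width 4; this decomposition certifies tw(G) ≤ 4. On the other hand G contains the 5-clique {1, 2, 3, 5, 6}. A clique must lie in a single bag of any decomposition, so no decomposition can have width below 4. Hence tw(G) = 4 exactly.

Treewidth 4.
One such decomposition:
Bags: B1 = {1, 2, 4, 5, 6}  B2 = {1, 2, 3, 5, 6}  B3 = {0, 1, 2, 4, 5}
Tree: B1–B2, B1–B3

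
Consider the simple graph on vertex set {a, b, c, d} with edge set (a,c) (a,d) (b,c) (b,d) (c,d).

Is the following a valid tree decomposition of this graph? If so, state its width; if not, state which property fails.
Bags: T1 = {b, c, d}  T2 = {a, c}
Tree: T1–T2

No — edge (d,a) lies in no bag.

A tree decomposition must satisfy three properties: every vertex lies in some bag; for every edge, both endpoints lie together in some bag; and for every vertex, the bags containing it form a connected subtree. Here edge (d,a) lies in no bag, so the decomposition is invalid.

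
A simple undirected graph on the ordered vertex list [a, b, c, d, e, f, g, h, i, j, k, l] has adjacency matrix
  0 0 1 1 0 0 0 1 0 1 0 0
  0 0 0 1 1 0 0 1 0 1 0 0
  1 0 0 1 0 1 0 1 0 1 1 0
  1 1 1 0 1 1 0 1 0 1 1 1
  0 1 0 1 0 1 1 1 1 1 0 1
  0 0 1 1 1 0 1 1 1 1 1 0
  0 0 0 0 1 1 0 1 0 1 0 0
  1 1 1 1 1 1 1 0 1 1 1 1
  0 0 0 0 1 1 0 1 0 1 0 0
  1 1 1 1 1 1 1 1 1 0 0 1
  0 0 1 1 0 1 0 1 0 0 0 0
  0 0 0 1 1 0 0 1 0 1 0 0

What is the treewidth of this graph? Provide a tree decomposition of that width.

Each bag holds 5 vertices, so the decomposition has width 4, which upper-bounds the treewidth. Conversely, {d, e, f, h, j} is a clique of size 5, and the vertices of any clique must share a bag in every tree decomposition; so some bag has ≥ 5 vertices and tw(G) ≥ 4. The upper and lower bounds meet at 4, so that is the treewidth.

Treewidth 4.
One optimal decomposition is:
Bags: B1 = {c, d, f, h, j}  B2 = {d, e, f, h, j}  B3 = {b, d, e, h, j}  B4 = {e, f, h, i, j}  B5 = {a, c, d, h, j}  B6 = {d, e, h, j, l}  B7 = {e, f, g, h, j}  B8 = {c, d, f, h, k}
Tree: B1–B2, B2–B3, B2–B4, B1–B5, B3–B6, B2–B7, B1–B8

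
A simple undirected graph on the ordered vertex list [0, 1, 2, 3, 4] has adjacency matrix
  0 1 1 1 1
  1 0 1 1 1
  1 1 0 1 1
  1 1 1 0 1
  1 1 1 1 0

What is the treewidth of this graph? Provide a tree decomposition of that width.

With just one bag of size 5, the width is 5 − 1 = 4, so tw(G) ≤ 4. On the other hand G contains the 5-clique {0, 1, 2, 3, 4}. A clique must lie in a single bag of any decomposition, so no decomposition can have width below 4. Hence tw(G) = 4 exactly.

Treewidth 4.
One optimal decomposition is:
Bags: B1 = {0, 1, 2, 3, 4}
Tree: (single bag)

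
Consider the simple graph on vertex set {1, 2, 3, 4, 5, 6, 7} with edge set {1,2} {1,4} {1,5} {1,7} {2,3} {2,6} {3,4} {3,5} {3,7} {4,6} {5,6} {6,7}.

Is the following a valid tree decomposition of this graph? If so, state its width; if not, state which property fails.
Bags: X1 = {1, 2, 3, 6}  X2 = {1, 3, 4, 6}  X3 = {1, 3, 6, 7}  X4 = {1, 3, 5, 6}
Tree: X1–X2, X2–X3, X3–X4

Yes; width 3.

Vertex coverage: the bags together contain {1, 2, 3, 4, 5, 6, 7}, the full vertex set. Edge coverage: each edge of G has both endpoints in at least one bag. Running intersection: for every vertex, the bags containing it form a connected subtree. All three properties hold, so this is a valid tree decomposition of width max|bag| − 1 = 3, and hence tw(G) ≤ 3.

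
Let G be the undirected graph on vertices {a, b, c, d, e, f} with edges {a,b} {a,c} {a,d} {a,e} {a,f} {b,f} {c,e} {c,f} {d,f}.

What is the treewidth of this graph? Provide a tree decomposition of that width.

Every bag has size at most 3, so the width is 3 − 1 = 2 and tw(G) ≤ 2. Conversely, {a, c, e} is a clique of size 3, and the vertices of any clique must share a bag in every tree decomposition; so some bag has ≥ 3 vertices and tw(G) ≥ 2. Hence tw(G) = 2 exactly.

Treewidth 2.
One such decomposition:
Bags: B1 = {a, c, f}  B2 = {a, d, f}  B3 = {a, b, f}  B4 = {a, c, e}
Tree: B1–B2, B2–B3, B1–B4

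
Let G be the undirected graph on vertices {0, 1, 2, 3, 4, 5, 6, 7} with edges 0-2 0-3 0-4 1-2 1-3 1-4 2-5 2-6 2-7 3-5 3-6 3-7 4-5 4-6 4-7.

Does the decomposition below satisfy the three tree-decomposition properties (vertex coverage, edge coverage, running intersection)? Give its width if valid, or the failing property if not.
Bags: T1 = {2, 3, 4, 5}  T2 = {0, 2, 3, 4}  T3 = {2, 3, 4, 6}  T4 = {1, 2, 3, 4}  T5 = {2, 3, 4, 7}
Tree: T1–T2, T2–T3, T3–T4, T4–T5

Every vertex of G appears in some bag (union = {0, 1, 2, 3, 4, 5, 6, 7}); every edge is covered by a bag; and for each vertex v the set of bags containing v is connected in the bag tree. The decomposition is therefore valid. The largest bag has 4 vertices, so the width is 3.

Yes; width 3.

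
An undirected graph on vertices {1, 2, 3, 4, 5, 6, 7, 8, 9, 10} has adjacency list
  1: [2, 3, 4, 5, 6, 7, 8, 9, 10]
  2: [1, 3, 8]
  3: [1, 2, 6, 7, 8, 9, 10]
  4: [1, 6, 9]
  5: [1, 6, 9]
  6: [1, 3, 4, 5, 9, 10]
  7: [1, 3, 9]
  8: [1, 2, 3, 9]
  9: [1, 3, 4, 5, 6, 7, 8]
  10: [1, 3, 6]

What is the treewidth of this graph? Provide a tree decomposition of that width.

Every bag has size at most 4, so the width is 4 − 1 = 3 and tw(G) ≤ 3. Conversely, {1, 3, 8, 9} is a clique of size 4, and the vertices of any clique must share a bag in every tree decomposition; so some bag has ≥ 4 vertices and tw(G) ≥ 3. The upper and lower bounds meet at 3, so that is the treewidth.

Treewidth 3.
One such decomposition:
Bags: B1 = {1, 3, 6, 9}  B2 = {1, 3, 8, 9}  B3 = {1, 5, 6, 9}  B4 = {1, 3, 6, 10}  B5 = {1, 4, 6, 9}  B6 = {1, 2, 3, 8}  B7 = {1, 3, 7, 9}
Tree: B1–B2, B1–B3, B1–B4, B3–B5, B2–B6, B2–B7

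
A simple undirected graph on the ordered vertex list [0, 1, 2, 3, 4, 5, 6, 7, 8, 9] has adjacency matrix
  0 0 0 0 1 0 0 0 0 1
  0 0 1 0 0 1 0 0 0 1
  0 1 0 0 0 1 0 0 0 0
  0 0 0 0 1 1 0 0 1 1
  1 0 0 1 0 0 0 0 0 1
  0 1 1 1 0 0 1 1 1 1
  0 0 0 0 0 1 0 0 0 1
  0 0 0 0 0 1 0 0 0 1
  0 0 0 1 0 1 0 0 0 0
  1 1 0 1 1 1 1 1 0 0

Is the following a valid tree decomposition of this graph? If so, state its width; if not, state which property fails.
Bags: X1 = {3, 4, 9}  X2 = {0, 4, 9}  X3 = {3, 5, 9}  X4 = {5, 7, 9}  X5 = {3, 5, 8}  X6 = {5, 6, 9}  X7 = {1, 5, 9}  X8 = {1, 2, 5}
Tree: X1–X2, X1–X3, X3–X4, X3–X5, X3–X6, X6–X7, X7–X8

Vertex coverage: the bags together contain {0, 1, 2, 3, 4, 5, 6, 7, 8, 9}, the full vertex set. Edge coverage: each edge of G has both endpoints in at least one bag. Running intersection: for every vertex, the bags containing it form a connected subtree. All three properties hold, so this is a valid tree decomposition of width max|bag| − 1 = 2, and hence tw(G) ≤ 2.

Yes; width 2.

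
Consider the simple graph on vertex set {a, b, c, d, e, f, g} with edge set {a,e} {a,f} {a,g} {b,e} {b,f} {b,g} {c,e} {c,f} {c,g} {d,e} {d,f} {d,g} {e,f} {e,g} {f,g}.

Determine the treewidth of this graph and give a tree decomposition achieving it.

The largest bag has 4 vertices, giving width 3; this decomposition certifies tw(G) ≤ 3. Conversely, {d, e, f, g} is a clique of size 4, and the vertices of any clique must share a bag in every tree decomposition; so some bag has ≥ 4 vertices and tw(G) ≥ 3. The upper and lower bounds meet at 3, so that is the treewidth.

Treewidth 3.
One such decomposition:
Bags: B1 = {c, e, f, g}  B2 = {a, e, f, g}  B3 = {b, e, f, g}  B4 = {d, e, f, g}
Tree: B1–B2, B2–B3, B1–B4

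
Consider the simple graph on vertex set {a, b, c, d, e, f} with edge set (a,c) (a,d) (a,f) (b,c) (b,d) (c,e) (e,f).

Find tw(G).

2

A width-2 tree decomposition is:
Bags: B1 = {c, e, f}  B2 = {a, c, f}  B3 = {a, b, c}  B4 = {a, b, d}
Tree: B1–B2, B2–B3, B3–B4
Each bag holds 3 vertices, so the decomposition has width 2, which upper-bounds the treewidth. Since e–f–a–c–e is a cycle in G, G is not acyclic. Forests are exactly the graphs of treewidth ≤ 1, so tw(G) ≥ 2. Combining the bounds, tw(G) = 2.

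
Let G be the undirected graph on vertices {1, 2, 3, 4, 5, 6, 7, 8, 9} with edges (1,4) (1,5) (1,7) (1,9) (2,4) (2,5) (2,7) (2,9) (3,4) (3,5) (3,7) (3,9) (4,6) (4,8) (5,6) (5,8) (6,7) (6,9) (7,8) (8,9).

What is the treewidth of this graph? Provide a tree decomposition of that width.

Each bag holds 5 vertices, so the decomposition has width 4, which upper-bounds the treewidth. For the lower bound: the 5 vertex sets {1,9}, {5,6}, {7,8}, {4}, {2} are disjoint, each induces a connected subgraph, and every pair is joined by at least one edge of G. Contracting each set to a single vertex therefore yields K_{5} as a minor, and since treewidth is minor-monotone, tw(G) ≥ tw(K_{5}) = 4. Combining the bounds, tw(G) = 4.

Treewidth 4.
Bags: B1 = {1, 4, 5, 7, 9}  B2 = {4, 5, 6, 7, 9}  B3 = {4, 5, 7, 8, 9}  B4 = {2, 4, 5, 7, 9}  B5 = {3, 4, 5, 7, 9}
Tree: B1–B2, B2–B3, B3–B4, B4–B5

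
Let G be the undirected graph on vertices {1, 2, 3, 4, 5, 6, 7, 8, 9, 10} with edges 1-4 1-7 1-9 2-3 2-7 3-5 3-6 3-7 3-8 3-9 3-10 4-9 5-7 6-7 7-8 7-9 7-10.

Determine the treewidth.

2

A width-2 tree decomposition is:
Bags: B1 = {2, 3, 7}  B2 = {3, 7, 9}  B3 = {1, 7, 9}  B4 = {3, 6, 7}  B5 = {3, 5, 7}  B6 = {3, 7, 8}  B7 = {1, 4, 9}  B8 = {3, 7, 10}
Tree: B1–B2, B2–B3, B1–B4, B4–B5, B2–B6, B3–B7, B2–B8
Every bag has size at most 3, so the width is 3 − 1 = 2 and tw(G) ≤ 2. Conversely, {1, 4, 9} is a clique of size 3, and the vertices of any clique must share a bag in every tree decomposition; so some bag has ≥ 3 vertices and tw(G) ≥ 2. Combining the bounds, tw(G) = 2.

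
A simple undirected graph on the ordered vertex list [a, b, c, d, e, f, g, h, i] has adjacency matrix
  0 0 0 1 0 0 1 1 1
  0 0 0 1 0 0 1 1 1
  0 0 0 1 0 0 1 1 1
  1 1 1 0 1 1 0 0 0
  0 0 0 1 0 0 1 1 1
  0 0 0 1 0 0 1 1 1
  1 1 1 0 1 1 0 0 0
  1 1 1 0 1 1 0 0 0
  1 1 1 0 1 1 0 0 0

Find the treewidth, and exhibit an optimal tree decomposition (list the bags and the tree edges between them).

Every bag has size at most 5, so the width is 5 − 1 = 4 and tw(G) ≤ 4. For the lower bound: the 5 vertex sets {a,d}, {f,g}, {b,i}, {h}, {e} are disjoint, each induces a connected subgraph, and every pair is joined by at least one edge of G. Contracting each set to a single vertex therefore yields K_{5} as a minor, and since treewidth is minor-monotone, tw(G) ≥ tw(K_{5}) = 4. Therefore the treewidth is 4.

Treewidth 4.
Bags: B1 = {a, d, g, h, i}  B2 = {d, f, g, h, i}  B3 = {b, d, g, h, i}  B4 = {d, e, g, h, i}  B5 = {c, d, g, h, i}
Tree: B1–B2, B2–B3, B3–B4, B4–B5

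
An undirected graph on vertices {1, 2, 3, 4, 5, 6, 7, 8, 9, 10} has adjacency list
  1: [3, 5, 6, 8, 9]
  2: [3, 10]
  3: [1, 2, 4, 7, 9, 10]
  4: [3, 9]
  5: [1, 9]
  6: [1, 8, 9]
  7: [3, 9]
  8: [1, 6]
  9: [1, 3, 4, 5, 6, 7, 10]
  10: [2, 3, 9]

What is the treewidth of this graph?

A width-2 tree decomposition is:
Bags: B1 = {3, 4, 9}  B2 = {3, 9, 10}  B3 = {2, 3, 10}  B4 = {1, 3, 9}  B5 = {1, 6, 9}  B6 = {3, 7, 9}  B7 = {1, 5, 9}  B8 = {1, 6, 8}
Tree: B1–B2, B2–B3, B2–B4, B4–B5, B4–B6, B5–B7, B5–B8
Every bag has size at most 3, so the width is 3 − 1 = 2 and tw(G) ≤ 2. For the lower bound, the 3 vertices {1, 6, 8} are pairwise adjacent, and any tree decomposition puts a clique entirely inside one bag — forcing width ≥ 2. Therefore the treewidth is 2.

2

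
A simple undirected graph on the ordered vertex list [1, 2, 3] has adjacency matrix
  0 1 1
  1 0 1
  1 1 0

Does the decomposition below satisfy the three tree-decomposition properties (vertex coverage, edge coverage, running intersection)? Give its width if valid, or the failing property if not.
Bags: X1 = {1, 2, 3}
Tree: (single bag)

Every vertex of G appears in some bag (union = {1, 2, 3}); every edge is covered by a bag; and for each vertex v the set of bags containing v is connected in the bag tree. The decomposition is therefore valid. The largest bag has 3 vertices, so the width is 2.

Yes; width 2.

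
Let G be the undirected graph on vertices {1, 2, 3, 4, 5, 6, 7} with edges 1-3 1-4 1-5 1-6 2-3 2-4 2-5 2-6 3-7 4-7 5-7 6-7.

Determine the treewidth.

A width-3 tree decomposition is:
Bags: B1 = {1, 2, 4, 7}  B2 = {1, 2, 3, 7}  B3 = {1, 2, 5, 7}  B4 = {1, 2, 6, 7}
Tree: B1–B2, B2–B3, B3–B4
The largest bag has 4 vertices, giving width 3; this decomposition certifies tw(G) ≤ 3. For the lower bound: the 4 vertex sets {2,4}, {1,3}, {7}, {5} are disjoint, each induces a connected subgraph, and every pair is joined by at least one edge of G. Contracting each set to a single vertex therefore yields K_{4} as a minor, and since treewidth is minor-monotone, tw(G) ≥ tw(K_{4}) = 3. Therefore the treewidth is 3.

3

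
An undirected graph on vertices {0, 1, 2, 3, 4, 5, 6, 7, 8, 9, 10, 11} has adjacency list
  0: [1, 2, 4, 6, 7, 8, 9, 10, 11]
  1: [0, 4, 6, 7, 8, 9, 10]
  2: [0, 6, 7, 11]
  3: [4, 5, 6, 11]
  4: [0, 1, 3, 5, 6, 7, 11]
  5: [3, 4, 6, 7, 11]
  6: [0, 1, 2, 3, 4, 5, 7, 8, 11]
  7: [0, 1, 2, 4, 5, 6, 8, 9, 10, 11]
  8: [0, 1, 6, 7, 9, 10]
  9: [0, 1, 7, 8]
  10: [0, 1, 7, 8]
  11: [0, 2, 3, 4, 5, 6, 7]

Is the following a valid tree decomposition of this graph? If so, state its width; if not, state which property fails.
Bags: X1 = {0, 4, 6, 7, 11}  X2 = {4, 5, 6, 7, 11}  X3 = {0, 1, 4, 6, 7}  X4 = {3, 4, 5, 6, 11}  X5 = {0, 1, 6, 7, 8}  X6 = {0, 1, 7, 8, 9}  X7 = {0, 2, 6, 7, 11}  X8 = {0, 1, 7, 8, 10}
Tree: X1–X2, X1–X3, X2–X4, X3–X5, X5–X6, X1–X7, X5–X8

Checking the three conditions: (i) the bags cover all of {0, 1, 2, 3, 4, 5, 6, 7, 8, 9, 10, 11}; (ii) for each edge, some bag contains both endpoints; (iii) the bags containing any fixed vertex form a subtree. All hold, so the decomposition is valid with width 5 − 1 = 4.

Yes; width 4.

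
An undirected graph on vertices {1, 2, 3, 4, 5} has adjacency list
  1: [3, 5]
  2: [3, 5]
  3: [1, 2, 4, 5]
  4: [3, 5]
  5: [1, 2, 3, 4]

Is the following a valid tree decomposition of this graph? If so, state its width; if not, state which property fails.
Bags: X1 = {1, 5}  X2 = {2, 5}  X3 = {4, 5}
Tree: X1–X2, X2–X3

A tree decomposition must satisfy three properties: every vertex lies in some bag; for every edge, both endpoints lie together in some bag; and for every vertex, the bags containing it form a connected subtree. Here vertex 3 appears in no bag, so the decomposition is invalid.

No — vertex 3 appears in no bag.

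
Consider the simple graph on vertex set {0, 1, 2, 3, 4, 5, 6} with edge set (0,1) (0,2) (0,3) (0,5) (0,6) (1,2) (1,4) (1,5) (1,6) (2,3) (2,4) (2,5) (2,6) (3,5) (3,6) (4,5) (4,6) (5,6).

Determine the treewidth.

A width-4 tree decomposition is:
Bags: B1 = {0, 2, 3, 5, 6}  B2 = {0, 1, 2, 5, 6}  B3 = {1, 2, 4, 5, 6}
Tree: B1–B2, B2–B3
The largest bag has 5 vertices, giving width 4; this decomposition certifies tw(G) ≤ 4. On the other hand G contains the 5-clique {0, 1, 2, 5, 6}. A clique must lie in a single bag of any decomposition, so no decomposition can have width below 4. Therefore the treewidth is 4.

4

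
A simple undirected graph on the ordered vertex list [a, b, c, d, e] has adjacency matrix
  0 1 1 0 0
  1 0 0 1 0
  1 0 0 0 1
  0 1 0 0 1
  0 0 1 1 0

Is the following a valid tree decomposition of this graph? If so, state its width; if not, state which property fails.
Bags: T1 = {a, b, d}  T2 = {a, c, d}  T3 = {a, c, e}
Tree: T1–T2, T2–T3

No — edge (d,e) lies in no bag.

A tree decomposition must satisfy three properties: every vertex lies in some bag; for every edge, both endpoints lie together in some bag; and for every vertex, the bags containing it form a connected subtree. Here edge (d,e) lies in no bag, so the decomposition is invalid.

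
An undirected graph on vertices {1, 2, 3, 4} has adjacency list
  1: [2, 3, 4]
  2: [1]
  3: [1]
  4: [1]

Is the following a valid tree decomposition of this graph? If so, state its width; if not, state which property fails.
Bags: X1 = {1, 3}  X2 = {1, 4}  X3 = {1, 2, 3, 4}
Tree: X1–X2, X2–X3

No — bags containing vertex 3 are not connected in the tree.

A tree decomposition must satisfy three properties: every vertex lies in some bag; for every edge, both endpoints lie together in some bag; and for every vertex, the bags containing it form a connected subtree. Here bags containing vertex 3 are not connected in the tree, so the decomposition is invalid.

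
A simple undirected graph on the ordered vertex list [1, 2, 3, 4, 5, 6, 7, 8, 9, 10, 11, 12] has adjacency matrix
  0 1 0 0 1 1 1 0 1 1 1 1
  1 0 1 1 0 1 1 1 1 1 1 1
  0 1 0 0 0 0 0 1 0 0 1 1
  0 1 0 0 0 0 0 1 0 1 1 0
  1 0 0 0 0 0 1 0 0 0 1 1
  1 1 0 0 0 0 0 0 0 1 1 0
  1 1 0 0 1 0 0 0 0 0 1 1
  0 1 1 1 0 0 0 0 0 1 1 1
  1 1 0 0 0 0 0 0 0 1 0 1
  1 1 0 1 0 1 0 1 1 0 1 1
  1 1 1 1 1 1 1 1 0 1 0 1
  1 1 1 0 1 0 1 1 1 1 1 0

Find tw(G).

A width-4 tree decomposition is:
Bags: B1 = {1, 2, 10, 11, 12}  B2 = {1, 2, 7, 11, 12}  B3 = {2, 8, 10, 11, 12}  B4 = {2, 3, 8, 11, 12}  B5 = {1, 5, 7, 11, 12}  B6 = {1, 2, 6, 10, 11}  B7 = {1, 2, 9, 10, 12}  B8 = {2, 4, 8, 10, 11}
Tree: B1–B2, B1–B3, B3–B4, B2–B5, B1–B6, B1–B7, B3–B8
Each bag holds 5 vertices, so the decomposition has width 4, which upper-bounds the treewidth. Conversely, {1, 2, 9, 10, 12} is a clique of size 5, and the vertices of any clique must share a bag in every tree decomposition; so some bag has ≥ 5 vertices and tw(G) ≥ 4. The upper and lower bounds meet at 4, so that is the treewidth.

4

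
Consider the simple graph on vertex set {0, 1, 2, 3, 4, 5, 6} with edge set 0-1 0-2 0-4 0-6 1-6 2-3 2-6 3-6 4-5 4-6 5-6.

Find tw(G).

2

A width-2 tree decomposition is:
Bags: B1 = {0, 4, 6}  B2 = {4, 5, 6}  B3 = {0, 1, 6}  B4 = {0, 2, 6}  B5 = {2, 3, 6}
Tree: B1–B2, B1–B3, B3–B4, B4–B5
Each bag holds 3 vertices, so the decomposition has width 2, which upper-bounds the treewidth. For the lower bound, the 3 vertices {0, 1, 6} are pairwise adjacent, and any tree decomposition puts a clique entirely inside one bag — forcing width ≥ 2. The upper and lower bounds meet at 2, so that is the treewidth.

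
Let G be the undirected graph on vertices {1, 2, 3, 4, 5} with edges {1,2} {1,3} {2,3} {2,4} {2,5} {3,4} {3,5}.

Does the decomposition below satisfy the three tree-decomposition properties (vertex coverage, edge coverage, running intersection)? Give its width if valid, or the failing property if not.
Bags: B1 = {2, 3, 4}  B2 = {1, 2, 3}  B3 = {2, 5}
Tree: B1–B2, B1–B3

A tree decomposition must satisfy three properties: every vertex lies in some bag; for every edge, both endpoints lie together in some bag; and for every vertex, the bags containing it form a connected subtree. Here edge (3,5) lies in no bag, so the decomposition is invalid.

No — edge (3,5) lies in no bag.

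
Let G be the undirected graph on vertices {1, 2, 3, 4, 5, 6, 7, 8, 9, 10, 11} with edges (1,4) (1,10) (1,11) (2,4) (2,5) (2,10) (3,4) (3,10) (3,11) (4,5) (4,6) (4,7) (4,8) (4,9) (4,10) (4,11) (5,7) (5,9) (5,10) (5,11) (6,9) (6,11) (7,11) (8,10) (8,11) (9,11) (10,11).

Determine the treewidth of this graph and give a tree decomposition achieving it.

Treewidth 3.
One such decomposition:
Bags: B1 = {4, 5, 10, 11}  B2 = {4, 5, 7, 11}  B3 = {3, 4, 10, 11}  B4 = {4, 5, 9, 11}  B5 = {1, 4, 10, 11}  B6 = {2, 4, 5, 10}  B7 = {4, 6, 9, 11}  B8 = {4, 8, 10, 11}
Tree: B1–B2, B1–B3, B1–B4, B1–B5, B1–B6, B4–B7, B5–B8

Each bag holds 4 vertices, so the decomposition has width 3, which upper-bounds the treewidth. On the other hand G contains the 4-clique {2, 4, 5, 10}. A clique must lie in a single bag of any decomposition, so no decomposition can have width below 3. Hence tw(G) = 3 exactly.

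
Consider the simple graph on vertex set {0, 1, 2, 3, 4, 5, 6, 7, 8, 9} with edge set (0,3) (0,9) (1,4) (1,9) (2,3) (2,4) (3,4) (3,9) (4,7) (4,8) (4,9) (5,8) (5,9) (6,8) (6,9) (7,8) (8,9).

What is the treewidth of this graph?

2

A width-2 tree decomposition is:
Bags: B1 = {2, 3, 4}  B2 = {3, 4, 9}  B3 = {1, 4, 9}  B4 = {0, 3, 9}  B5 = {4, 8, 9}  B6 = {4, 7, 8}  B7 = {6, 8, 9}  B8 = {5, 8, 9}
Tree: B1–B2, B2–B3, B2–B4, B2–B5, B5–B6, B5–B7, B5–B8
Every bag has size at most 3, so the width is 3 − 1 = 2 and tw(G) ≤ 2. For the lower bound, the 3 vertices {0, 3, 9} are pairwise adjacent, and any tree decomposition puts a clique entirely inside one bag — forcing width ≥ 2. Combining the bounds, tw(G) = 2.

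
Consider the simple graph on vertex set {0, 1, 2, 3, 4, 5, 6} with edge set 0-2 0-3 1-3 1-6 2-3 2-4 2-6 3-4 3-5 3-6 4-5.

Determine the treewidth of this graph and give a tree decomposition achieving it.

Treewidth 2.
One optimal decomposition is:
Bags: B1 = {1, 3, 6}  B2 = {2, 3, 6}  B3 = {0, 2, 3}  B4 = {2, 3, 4}  B5 = {3, 4, 5}
Tree: B1–B2, B2–B3, B2–B4, B4–B5

Every bag has size at most 3, so the width is 3 − 1 = 2 and tw(G) ≤ 2. Conversely, {1, 3, 6} is a clique of size 3, and the vertices of any clique must share a bag in every tree decomposition; so some bag has ≥ 3 vertices and tw(G) ≥ 2. Therefore the treewidth is 2.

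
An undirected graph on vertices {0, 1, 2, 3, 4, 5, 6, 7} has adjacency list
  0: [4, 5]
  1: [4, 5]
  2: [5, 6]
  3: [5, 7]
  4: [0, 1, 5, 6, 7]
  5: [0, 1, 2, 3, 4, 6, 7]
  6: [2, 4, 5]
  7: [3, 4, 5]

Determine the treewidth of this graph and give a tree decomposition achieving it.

Treewidth 2.
Bags: B1 = {4, 5, 7}  B2 = {1, 4, 5}  B3 = {4, 5, 6}  B4 = {2, 5, 6}  B5 = {0, 4, 5}  B6 = {3, 5, 7}
Tree: B1–B2, B1–B3, B3–B4, B2–B5, B1–B6

Every bag has size at most 3, so the width is 3 − 1 = 2 and tw(G) ≤ 2. On the other hand G contains the 3-clique {2, 5, 6}. A clique must lie in a single bag of any decomposition, so no decomposition can have width below 2. Hence tw(G) = 2 exactly.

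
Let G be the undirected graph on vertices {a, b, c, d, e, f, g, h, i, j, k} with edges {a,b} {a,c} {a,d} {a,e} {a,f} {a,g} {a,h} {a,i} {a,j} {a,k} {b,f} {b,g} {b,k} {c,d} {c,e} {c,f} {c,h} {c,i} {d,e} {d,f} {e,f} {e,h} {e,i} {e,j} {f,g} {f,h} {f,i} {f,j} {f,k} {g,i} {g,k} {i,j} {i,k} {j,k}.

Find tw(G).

A width-4 tree decomposition is:
Bags: B1 = {a, c, e, f, i}  B2 = {a, c, e, f, h}  B3 = {a, e, f, i, j}  B4 = {a, f, i, j, k}  B5 = {a, f, g, i, k}  B6 = {a, b, f, g, k}  B7 = {a, c, d, e, f}
Tree: B1–B2, B1–B3, B3–B4, B4–B5, B5–B6, B1–B7
Each bag holds 5 vertices, so the decomposition has width 4, which upper-bounds the treewidth. On the other hand G contains the 5-clique {a, c, d, e, f}. A clique must lie in a single bag of any decomposition, so no decomposition can have width below 4. The upper and lower bounds meet at 4, so that is the treewidth.

4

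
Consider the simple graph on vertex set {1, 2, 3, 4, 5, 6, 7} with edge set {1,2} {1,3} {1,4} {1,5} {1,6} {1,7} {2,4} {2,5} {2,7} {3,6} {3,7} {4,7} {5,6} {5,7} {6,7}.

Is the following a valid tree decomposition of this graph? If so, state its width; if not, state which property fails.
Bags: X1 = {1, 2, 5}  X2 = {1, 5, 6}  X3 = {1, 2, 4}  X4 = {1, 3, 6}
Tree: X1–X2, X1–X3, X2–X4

A tree decomposition must satisfy three properties: every vertex lies in some bag; for every edge, both endpoints lie together in some bag; and for every vertex, the bags containing it form a connected subtree. Here vertex 7 appears in no bag, so the decomposition is invalid.

No — vertex 7 appears in no bag.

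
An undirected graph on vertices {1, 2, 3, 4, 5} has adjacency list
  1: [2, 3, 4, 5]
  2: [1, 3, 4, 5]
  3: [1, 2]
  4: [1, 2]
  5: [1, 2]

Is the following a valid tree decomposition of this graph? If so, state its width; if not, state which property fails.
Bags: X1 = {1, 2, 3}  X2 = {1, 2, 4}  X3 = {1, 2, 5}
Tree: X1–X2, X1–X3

Vertex coverage: the bags together contain {1, 2, 3, 4, 5}, the full vertex set. Edge coverage: each edge of G has both endpoints in at least one bag. Running intersection: for every vertex, the bags containing it form a connected subtree. All three properties hold, so this is a valid tree decomposition of width max|bag| − 1 = 2, and hence tw(G) ≤ 2.

Yes; width 2.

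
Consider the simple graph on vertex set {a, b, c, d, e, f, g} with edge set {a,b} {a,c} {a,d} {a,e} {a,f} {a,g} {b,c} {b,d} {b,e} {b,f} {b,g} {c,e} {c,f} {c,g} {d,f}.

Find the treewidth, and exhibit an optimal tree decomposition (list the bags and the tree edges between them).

Each bag holds 4 vertices, so the decomposition has width 3, which upper-bounds the treewidth. For the lower bound, the 4 vertices {a, b, d, f} are pairwise adjacent, and any tree decomposition puts a clique entirely inside one bag — forcing width ≥ 3. The upper and lower bounds meet at 3, so that is the treewidth.

Treewidth 3.
Bags: B1 = {a, b, c, e}  B2 = {a, b, c, f}  B3 = {a, b, c, g}  B4 = {a, b, d, f}
Tree: B1–B2, B1–B3, B2–B4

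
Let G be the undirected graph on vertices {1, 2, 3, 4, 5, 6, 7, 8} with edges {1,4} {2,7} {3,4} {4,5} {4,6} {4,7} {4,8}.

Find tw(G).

A width-1 tree decomposition is:
Bags: B1 = {3, 4}  B2 = {4, 7}  B3 = {4, 6}  B4 = {1, 4}  B5 = {2, 7}  B6 = {4, 8}  B7 = {4, 5}
Tree: B1–B2, B2–B3, B3–B4, B2–B5, B1–B6, B6–B7
The largest bag has 2 vertices, giving width 1; this decomposition certifies tw(G) ≤ 1. Any graph with an edge has treewidth ≥ 1, and G has the edge 3–4. Combining the bounds, tw(G) = 1.

1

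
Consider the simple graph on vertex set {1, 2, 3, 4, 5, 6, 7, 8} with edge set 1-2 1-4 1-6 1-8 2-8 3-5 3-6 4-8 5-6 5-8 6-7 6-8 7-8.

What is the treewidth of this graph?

2

A width-2 tree decomposition is:
Bags: B1 = {1, 4, 8}  B2 = {1, 6, 8}  B3 = {6, 7, 8}  B4 = {1, 2, 8}  B5 = {5, 6, 8}  B6 = {3, 5, 6}
Tree: B1–B2, B2–B3, B2–B4, B2–B5, B5–B6
Each bag holds 3 vertices, so the decomposition has width 2, which upper-bounds the treewidth. On the other hand G contains the 3-clique {1, 2, 8}. A clique must lie in a single bag of any decomposition, so no decomposition can have width below 2. Combining the bounds, tw(G) = 2.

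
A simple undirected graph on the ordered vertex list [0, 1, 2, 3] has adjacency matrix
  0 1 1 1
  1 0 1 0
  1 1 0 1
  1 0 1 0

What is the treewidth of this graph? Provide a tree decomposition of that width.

Every bag has size at most 3, so the width is 3 − 1 = 2 and tw(G) ≤ 2. For the lower bound, the 3 vertices {0, 1, 2} are pairwise adjacent, and any tree decomposition puts a clique entirely inside one bag — forcing width ≥ 2. Combining the bounds, tw(G) = 2.

Treewidth 2.
One optimal decomposition is:
Bags: B1 = {0, 2, 3}  B2 = {0, 1, 2}
Tree: B1–B2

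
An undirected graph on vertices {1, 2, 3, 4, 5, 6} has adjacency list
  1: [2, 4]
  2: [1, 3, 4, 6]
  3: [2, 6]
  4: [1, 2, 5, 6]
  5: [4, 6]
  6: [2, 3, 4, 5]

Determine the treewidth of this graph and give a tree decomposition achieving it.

Treewidth 2.
One optimal decomposition is:
Bags: B1 = {2, 4, 6}  B2 = {1, 2, 4}  B3 = {4, 5, 6}  B4 = {2, 3, 6}
Tree: B1–B2, B1–B3, B1–B4

Each bag holds 3 vertices, so the decomposition has width 2, which upper-bounds the treewidth. Conversely, {2, 3, 6} is a clique of size 3, and the vertices of any clique must share a bag in every tree decomposition; so some bag has ≥ 3 vertices and tw(G) ≥ 2. The upper and lower bounds meet at 2, so that is the treewidth.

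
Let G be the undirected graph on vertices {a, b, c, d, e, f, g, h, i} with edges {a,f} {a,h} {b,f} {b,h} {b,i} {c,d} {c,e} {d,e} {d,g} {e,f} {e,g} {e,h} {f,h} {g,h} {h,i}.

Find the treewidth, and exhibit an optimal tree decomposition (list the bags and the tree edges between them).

Treewidth 2.
One optimal decomposition is:
Bags: B1 = {e, f, h}  B2 = {e, g, h}  B3 = {b, f, h}  B4 = {d, e, g}  B5 = {c, d, e}  B6 = {b, h, i}  B7 = {a, f, h}
Tree: B1–B2, B1–B3, B2–B4, B4–B5, B3–B6, B3–B7

Every bag has size at most 3, so the width is 3 − 1 = 2 and tw(G) ≤ 2. Conversely, {d, e, g} is a clique of size 3, and the vertices of any clique must share a bag in every tree decomposition; so some bag has ≥ 3 vertices and tw(G) ≥ 2. Therefore the treewidth is 2.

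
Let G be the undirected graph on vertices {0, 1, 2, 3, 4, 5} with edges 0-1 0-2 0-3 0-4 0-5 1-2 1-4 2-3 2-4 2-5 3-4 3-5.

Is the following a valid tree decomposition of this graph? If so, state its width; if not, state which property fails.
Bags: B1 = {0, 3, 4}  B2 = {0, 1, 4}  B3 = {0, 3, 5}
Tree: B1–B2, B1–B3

A tree decomposition must satisfy three properties: every vertex lies in some bag; for every edge, both endpoints lie together in some bag; and for every vertex, the bags containing it form a connected subtree. Here vertex 2 appears in no bag, so the decomposition is invalid.

No — vertex 2 appears in no bag.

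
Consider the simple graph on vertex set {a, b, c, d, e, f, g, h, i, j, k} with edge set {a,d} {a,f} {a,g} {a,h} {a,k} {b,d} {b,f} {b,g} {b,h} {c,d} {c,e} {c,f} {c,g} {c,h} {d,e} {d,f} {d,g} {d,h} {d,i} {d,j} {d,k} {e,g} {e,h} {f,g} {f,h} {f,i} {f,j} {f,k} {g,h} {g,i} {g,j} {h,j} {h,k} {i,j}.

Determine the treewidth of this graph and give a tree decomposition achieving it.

Treewidth 4.
One such decomposition:
Bags: B1 = {a, d, f, g, h}  B2 = {c, d, f, g, h}  B3 = {d, f, g, h, j}  B4 = {d, f, g, i, j}  B5 = {b, d, f, g, h}  B6 = {c, d, e, g, h}  B7 = {a, d, f, h, k}
Tree: B1–B2, B2–B3, B3–B4, B3–B5, B2–B6, B1–B7

Each bag holds 5 vertices, so the decomposition has width 4, which upper-bounds the treewidth. Conversely, {c, d, e, g, h} is a clique of size 5, and the vertices of any clique must share a bag in every tree decomposition; so some bag has ≥ 5 vertices and tw(G) ≥ 4. The upper and lower bounds meet at 4, so that is the treewidth.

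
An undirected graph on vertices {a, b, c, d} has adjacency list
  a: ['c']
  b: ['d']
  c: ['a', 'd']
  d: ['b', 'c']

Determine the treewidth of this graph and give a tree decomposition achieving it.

The largest bag has 2 vertices, giving width 1; this decomposition certifies tw(G) ≤ 1. G has an edge, so its treewidth is at least 1. Hence tw(G) = 1 exactly.

Treewidth 1.
One optimal decomposition is:
Bags: B1 = {b, d}  B2 = {c, d}  B3 = {a, c}
Tree: B1–B2, B2–B3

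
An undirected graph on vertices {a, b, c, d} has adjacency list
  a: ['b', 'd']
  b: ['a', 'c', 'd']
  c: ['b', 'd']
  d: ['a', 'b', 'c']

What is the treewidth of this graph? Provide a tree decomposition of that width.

Treewidth 2.
Bags: B1 = {a, b, d}  B2 = {b, c, d}
Tree: B1–B2

Every bag has size at most 3, so the width is 3 − 1 = 2 and tw(G) ≤ 2. Conversely, {b, c, d} is a clique of size 3, and the vertices of any clique must share a bag in every tree decomposition; so some bag has ≥ 3 vertices and tw(G) ≥ 2. Therefore the treewidth is 2.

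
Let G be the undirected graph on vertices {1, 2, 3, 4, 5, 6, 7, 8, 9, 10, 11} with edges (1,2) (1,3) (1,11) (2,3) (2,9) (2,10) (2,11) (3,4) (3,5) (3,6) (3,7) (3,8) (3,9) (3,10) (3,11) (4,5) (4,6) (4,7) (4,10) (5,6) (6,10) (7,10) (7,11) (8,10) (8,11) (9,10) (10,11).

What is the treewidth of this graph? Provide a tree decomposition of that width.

The largest bag has 4 vertices, giving width 3; this decomposition certifies tw(G) ≤ 3. On the other hand G contains the 4-clique {1, 2, 3, 11}. A clique must lie in a single bag of any decomposition, so no decomposition can have width below 3. Combining the bounds, tw(G) = 3.

Treewidth 3.
Bags: B1 = {1, 2, 3, 11}  B2 = {2, 3, 10, 11}  B3 = {3, 8, 10, 11}  B4 = {3, 7, 10, 11}  B5 = {3, 4, 7, 10}  B6 = {3, 4, 6, 10}  B7 = {2, 3, 9, 10}  B8 = {3, 4, 5, 6}
Tree: B1–B2, B2–B3, B2–B4, B4–B5, B5–B6, B2–B7, B6–B8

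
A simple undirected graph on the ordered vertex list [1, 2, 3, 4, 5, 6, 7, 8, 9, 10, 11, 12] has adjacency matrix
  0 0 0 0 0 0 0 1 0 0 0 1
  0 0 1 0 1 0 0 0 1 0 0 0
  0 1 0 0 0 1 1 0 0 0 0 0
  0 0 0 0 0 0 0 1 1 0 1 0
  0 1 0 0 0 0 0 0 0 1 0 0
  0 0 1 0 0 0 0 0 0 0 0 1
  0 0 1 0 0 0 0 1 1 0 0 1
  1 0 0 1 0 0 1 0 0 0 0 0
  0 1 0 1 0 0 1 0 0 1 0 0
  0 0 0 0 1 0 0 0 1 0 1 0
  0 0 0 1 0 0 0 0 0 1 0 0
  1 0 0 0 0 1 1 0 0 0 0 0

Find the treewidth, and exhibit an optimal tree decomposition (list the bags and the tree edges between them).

Every bag has size at most 4, so the width is 4 − 1 = 3 and tw(G) ≤ 3. For the lower bound: the 4 vertex sets {5,10,11}, {2}, {9}, {3,4,7,8} are disjoint, each induces a connected subgraph, and every pair is joined by at least one edge of G. Contracting each set to a single vertex therefore yields K_{4} as a minor, and since treewidth is minor-monotone, tw(G) ≥ tw(K_{4}) = 3. Combining the bounds, tw(G) = 3.

Treewidth 3.
One such decomposition:
Bags: B1 = {2, 5, 10, 11}  B2 = {2, 9, 10, 11}  B3 = {2, 4, 9, 11}  B4 = {2, 3, 4, 9}  B5 = {3, 4, 7, 9}  B6 = {3, 4, 7, 8}  B7 = {3, 6, 7, 8}  B8 = {6, 7, 8, 12}  B9 = {1, 6, 8, 12}
Tree: B1–B2, B2–B3, B3–B4, B4–B5, B5–B6, B6–B7, B7–B8, B8–B9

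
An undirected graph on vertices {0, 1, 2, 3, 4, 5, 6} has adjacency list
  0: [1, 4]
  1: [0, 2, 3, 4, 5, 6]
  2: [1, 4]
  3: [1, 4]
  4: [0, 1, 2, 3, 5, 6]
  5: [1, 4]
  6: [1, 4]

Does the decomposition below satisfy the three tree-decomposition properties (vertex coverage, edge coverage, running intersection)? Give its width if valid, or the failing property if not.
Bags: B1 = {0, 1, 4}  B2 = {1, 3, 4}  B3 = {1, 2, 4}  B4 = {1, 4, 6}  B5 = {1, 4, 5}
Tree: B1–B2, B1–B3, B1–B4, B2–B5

Checking the three conditions: (i) the bags cover all of {0, 1, 2, 3, 4, 5, 6}; (ii) for each edge, some bag contains both endpoints; (iii) the bags containing any fixed vertex form a subtree. All hold, so the decomposition is valid with width 3 − 1 = 2.

Yes; width 2.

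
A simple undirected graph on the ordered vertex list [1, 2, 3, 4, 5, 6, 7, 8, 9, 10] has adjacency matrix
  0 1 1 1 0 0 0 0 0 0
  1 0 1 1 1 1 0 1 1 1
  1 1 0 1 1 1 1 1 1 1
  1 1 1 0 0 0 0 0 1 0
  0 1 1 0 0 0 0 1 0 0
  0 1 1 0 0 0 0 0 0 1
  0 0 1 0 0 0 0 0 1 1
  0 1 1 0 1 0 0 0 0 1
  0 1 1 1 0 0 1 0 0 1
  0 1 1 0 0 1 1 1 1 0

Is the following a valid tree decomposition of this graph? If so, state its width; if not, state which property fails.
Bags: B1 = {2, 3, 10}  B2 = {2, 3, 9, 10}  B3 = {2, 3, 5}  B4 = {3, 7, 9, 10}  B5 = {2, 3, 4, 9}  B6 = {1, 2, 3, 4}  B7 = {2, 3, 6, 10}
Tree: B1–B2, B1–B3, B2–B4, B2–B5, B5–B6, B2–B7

No — vertex 8 appears in no bag.

A tree decomposition must satisfy three properties: every vertex lies in some bag; for every edge, both endpoints lie together in some bag; and for every vertex, the bags containing it form a connected subtree. Here vertex 8 appears in no bag, so the decomposition is invalid.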